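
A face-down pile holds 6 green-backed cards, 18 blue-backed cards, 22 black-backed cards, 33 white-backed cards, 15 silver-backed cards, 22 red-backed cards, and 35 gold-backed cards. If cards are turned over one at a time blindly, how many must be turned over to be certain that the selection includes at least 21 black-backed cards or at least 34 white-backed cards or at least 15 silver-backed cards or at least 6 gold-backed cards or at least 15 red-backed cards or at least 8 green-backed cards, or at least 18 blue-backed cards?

The worst case stops just short of every target: all 6 green-backed, 17 blue-backed, 20 black-backed, 33 white-backed, 14 silver-backed, 14 red-backed, 5 gold-backed — 6 + 17 + 20 + 33 + 14 + 14 + 5 = 109 cards.
One more card must push some back color to its target, so 109 + 1 = 110.

110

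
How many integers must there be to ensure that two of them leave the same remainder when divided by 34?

There are 34 residue classes modulo 34 acting as pigeonholes.
With 34 integers we could place one in each, avoiding any repeat.
One more forces some class to hold 2, so 34 + 1 = 35.

35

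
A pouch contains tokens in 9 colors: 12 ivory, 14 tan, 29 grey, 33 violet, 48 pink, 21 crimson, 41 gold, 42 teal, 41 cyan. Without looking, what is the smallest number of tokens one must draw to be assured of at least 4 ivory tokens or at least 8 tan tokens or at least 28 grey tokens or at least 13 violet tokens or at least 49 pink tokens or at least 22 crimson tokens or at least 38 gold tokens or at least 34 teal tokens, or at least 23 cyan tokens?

211

The worst case stops just short of every target: 3 ivory, 7 tan, 27 grey, 12 violet, 48 pink, 21 crimson, 37 gold, 33 teal, 22 cyan — 3 + 7 + 27 + 12 + 48 + 21 + 37 + 33 + 22 = 210 tokens.
One more token must push some color to its target, so 210 + 1 = 211.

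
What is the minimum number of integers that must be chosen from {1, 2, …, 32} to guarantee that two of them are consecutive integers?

Partition {1, …, 32} into 16 pairs: {1,2}, {3,4}, …, {31,32}.
Choosing 16 integers — say the 16 even numbers 2, 4, …, 32 — takes one from each pair and avoids the property.
Choosing 17 forces two into the same pair by pigeonhole, and those are consecutive. So 17.

17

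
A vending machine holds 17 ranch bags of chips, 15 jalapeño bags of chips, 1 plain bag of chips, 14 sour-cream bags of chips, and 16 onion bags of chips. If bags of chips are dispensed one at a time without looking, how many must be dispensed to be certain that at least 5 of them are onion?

52

To avoid onion bags of chips as long as possible, exhaust the other 4 flavors first.
The worst case draws every non-onion bag of chips first: 17 + 15 + 1 + 14 = 47.
The next 5 draws are then forced to be onion, giving 47 + 5 = 52.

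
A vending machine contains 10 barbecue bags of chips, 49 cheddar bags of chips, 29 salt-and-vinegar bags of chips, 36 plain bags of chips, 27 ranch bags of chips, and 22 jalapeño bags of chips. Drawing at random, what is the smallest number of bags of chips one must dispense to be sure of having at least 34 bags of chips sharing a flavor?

In the worst case we take at most 33 of each flavor, but all 10 barbecue, all 29 salt-and-vinegar, all 27 ranch, and all 22 jalapeño (fewer than 33), giving 10 + 33 + 29 + 33 + 27 + 22 = 154.
One more bag of chips then forces some flavor to 34, so 154 + 1 = 155.

155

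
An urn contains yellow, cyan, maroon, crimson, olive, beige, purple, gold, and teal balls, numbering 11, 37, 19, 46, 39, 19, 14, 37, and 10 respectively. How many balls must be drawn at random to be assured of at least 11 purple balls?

The worst case draws every non-purple ball first: 11 + 37 + 19 + 46 + 39 + 19 + 37 + 10 = 218.
The next 11 draws are then forced to be purple, giving 218 + 11 = 229.

229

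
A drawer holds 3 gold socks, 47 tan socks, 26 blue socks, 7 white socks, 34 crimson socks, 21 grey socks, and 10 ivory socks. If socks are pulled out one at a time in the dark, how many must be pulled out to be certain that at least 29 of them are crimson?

143

To avoid crimson socks as long as possible, exhaust the other 6 colors first.
The worst case draws every non-crimson sock first: 3 + 47 + 26 + 7 + 21 + 10 = 114.
The next 29 draws are then forced to be crimson, giving 114 + 29 = 143.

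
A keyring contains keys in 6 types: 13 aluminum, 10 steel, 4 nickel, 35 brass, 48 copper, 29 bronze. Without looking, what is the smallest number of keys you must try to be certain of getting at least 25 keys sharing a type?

100

Treat the 6 types as pigeonholes.
In the worst case we take at most 24 of each type, but all 13 aluminum, all 10 steel, and all 4 nickel (fewer than 24), giving 13 + 10 + 4 + 24 + 24 + 24 = 99.
One more key then forces some type to 25, so 99 + 1 = 100.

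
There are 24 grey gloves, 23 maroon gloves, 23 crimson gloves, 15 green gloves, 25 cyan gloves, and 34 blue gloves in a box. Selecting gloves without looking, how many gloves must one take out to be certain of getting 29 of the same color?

Treat the 6 colors as pigeonholes.
In the worst case we take at most 28 of each color, but all 24 grey, all 23 maroon, all 23 crimson, all 15 green, and all 25 cyan (fewer than 28), giving 24 + 23 + 23 + 15 + 25 + 28 = 138.
One more glove then forces some color to 29, so 138 + 1 = 139.

139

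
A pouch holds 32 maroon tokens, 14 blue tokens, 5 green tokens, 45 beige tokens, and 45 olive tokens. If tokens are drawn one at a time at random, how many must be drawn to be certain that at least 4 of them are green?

140

The worst case draws every non-green token first: 32 + 14 + 45 + 45 = 136.
The next 4 draws are then forced to be green, giving 136 + 4 = 140.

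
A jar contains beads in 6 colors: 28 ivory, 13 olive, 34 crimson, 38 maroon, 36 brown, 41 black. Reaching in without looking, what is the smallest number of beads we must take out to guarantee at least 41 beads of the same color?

In the worst case we take at most 40 of each color, but all 28 ivory, all 13 olive, all 34 crimson, all 38 maroon, and all 36 brown (fewer than 40), giving 28 + 13 + 34 + 38 + 36 + 40 = 189.
One more bead then forces some color to 41, so 189 + 1 = 190.

190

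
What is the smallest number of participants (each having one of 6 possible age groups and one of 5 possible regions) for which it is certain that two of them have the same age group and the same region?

There are 6 × 5 = 30 (age group, region) combinations acting as pigeonholes.
With 30 participants we could place one in each, avoiding any repeat.
One more forces some (age group, region) pair to hold 2, so 30 + 1 = 31.

31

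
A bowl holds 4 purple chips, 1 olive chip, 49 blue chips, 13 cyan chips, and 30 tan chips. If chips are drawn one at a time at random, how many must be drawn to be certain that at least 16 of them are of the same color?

Treat the 5 colors as pigeonholes.
In the worst case we take at most 15 of each color, but all 4 purple, all 1 olive, and all 13 cyan (fewer than 15), giving 4 + 1 + 15 + 13 + 15 = 48.
One more chip then forces some color to 16, so 48 + 1 = 49.

49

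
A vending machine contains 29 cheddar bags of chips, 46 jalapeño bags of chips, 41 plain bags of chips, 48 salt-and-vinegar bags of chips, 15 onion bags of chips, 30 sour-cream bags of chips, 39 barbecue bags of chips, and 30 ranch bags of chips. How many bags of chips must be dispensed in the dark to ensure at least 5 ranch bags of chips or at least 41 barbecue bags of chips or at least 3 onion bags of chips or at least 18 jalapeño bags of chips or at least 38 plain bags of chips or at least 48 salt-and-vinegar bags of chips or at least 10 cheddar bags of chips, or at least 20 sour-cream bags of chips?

175

The worst case stops just short of every target: 9 cheddar, 17 jalapeño, 37 plain, 47 salt-and-vinegar, 2 onion, 19 sour-cream, all 39 barbecue, 4 ranch — 9 + 17 + 37 + 47 + 2 + 19 + 39 + 4 = 174 bags of chips.
One more bag of chips must push some flavor to its target, so 174 + 1 = 175.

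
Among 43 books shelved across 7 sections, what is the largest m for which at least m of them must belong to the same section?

The 43 books fall into 7 sections.
If each of the 7 sections held at most 6, the total would be at most 7 × 6 = 42 < 43, a contradiction.
So at least one holds ⌈43/7⌉ = 7.

7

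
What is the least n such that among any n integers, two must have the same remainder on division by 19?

Two integers differ by a multiple of 19 exactly when they share a remainder mod 19.
There are 19 residue classes mod 19, so 19 integers can all lie in distinct classes.
One more integer must repeat a residue, giving a difference divisible by 19. So n = 19 + 1 = 20.

20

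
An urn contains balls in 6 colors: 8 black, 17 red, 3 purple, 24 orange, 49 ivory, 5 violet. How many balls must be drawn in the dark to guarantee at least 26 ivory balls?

The worst case draws every non-ivory ball first: 8 + 17 + 3 + 24 + 5 = 57.
The next 26 draws are then forced to be ivory, giving 57 + 26 = 83.

83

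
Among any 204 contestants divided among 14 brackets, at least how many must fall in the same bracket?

15

If each of the 14 brackets held at most 14, the total would be at most 14 × 14 = 196 < 204, a contradiction.
So at least one holds ⌈204/14⌉ = 15.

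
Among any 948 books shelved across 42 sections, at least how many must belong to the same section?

If each of the 42 sections held at most 22, the total would be at most 42 × 22 = 924 < 948, a contradiction.
So at least one holds ⌈948/42⌉ = 23.

23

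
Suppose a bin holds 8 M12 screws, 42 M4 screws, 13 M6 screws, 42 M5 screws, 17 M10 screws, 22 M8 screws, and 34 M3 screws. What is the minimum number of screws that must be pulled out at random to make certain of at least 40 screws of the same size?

In the worst case we take at most 39 of each size, but all 8 M12, all 13 M6, all 17 M10, all 22 M8, and all 34 M3 (fewer than 39), giving 8 + 39 + 13 + 39 + 17 + 22 + 34 = 172.
One more screw then forces some size to 40, so 172 + 1 = 173.

173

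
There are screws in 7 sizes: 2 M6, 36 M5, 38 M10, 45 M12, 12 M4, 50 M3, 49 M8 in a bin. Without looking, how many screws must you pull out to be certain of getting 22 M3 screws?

204

The worst case draws every non-M3 screw first: 2 + 36 + 38 + 45 + 12 + 49 = 182.
The next 22 draws are then forced to be M3, giving 182 + 22 = 204.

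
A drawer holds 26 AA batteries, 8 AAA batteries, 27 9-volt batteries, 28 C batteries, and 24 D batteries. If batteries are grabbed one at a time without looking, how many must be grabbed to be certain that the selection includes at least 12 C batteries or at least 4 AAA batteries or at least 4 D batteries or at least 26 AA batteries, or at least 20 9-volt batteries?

62

Each of the 5 types has its own threshold; avoid all of them simultaneously.
The worst case stops just short of every target: 25 AA, 3 AAA, 19 9-volt, 11 C, 3 D — 25 + 3 + 19 + 11 + 3 = 61 batteries.
One more battery must push some type to its target, so 61 + 1 = 62.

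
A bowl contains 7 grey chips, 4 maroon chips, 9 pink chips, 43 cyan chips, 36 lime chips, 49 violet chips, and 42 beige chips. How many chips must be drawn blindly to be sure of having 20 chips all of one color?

97

Treat the 7 colors as pigeonholes.
In the worst case we take at most 19 of each color, but all 7 grey, all 4 maroon, and all 9 pink (fewer than 19), giving 7 + 4 + 9 + 19 + 19 + 19 + 19 = 96.
One more chip then forces some color to 20, so 96 + 1 = 97.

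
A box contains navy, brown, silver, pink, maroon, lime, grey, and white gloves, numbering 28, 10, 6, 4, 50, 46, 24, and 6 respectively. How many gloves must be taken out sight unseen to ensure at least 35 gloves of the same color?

Treat the 8 colors as pigeonholes.
In the worst case we take at most 34 of each color, but all 28 navy, all 10 brown, all 6 silver, all 4 pink, all 24 grey, and all 6 white (fewer than 34), giving 28 + 10 + 6 + 4 + 34 + 34 + 24 + 6 = 146.
One more glove then forces some color to 35, so 146 + 1 = 147.

147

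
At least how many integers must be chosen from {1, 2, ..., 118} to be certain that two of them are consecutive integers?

60

Partition {1, …, 118} into 59 pairs: {1,2}, {3,4}, …, {117,118}.
Choosing 59 integers — say the 59 even numbers 2, 4, …, 118 — takes one from each pair and avoids the property.
Choosing 60 forces two into the same pair by pigeonhole, and those are consecutive. So 60.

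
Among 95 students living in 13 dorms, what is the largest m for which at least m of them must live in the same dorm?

8

The 95 students fall into 13 dorms.
If each of the 13 dorms held at most 7, the total would be at most 13 × 7 = 91 < 95, a contradiction.
So at least one holds ⌈95/13⌉ = 8.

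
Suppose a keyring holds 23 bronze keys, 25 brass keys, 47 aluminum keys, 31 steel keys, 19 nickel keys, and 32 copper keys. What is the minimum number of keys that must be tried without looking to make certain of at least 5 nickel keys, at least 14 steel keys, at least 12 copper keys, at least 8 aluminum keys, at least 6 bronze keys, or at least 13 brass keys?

53

The worst case stops just short of every target: 5 bronze, 12 brass, 7 aluminum, 13 steel, 4 nickel, 11 copper — 5 + 12 + 7 + 13 + 4 + 11 = 52 keys.
One more key must push some type to its target, so 52 + 1 = 53.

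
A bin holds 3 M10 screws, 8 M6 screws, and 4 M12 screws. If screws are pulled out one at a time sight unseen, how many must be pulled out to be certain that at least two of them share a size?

The worst case takes 1 screw of each size without reaching 2 of any: 3 × 1 = 3.
The next screw must bring some size to 2, so 3 + 1 = 4.

4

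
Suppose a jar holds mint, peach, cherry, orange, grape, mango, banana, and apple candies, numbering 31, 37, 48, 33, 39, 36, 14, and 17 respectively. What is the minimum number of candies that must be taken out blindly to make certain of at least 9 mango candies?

The worst case draws every non-mango candy first: 31 + 37 + 48 + 33 + 39 + 14 + 17 = 219.
The next 9 draws are then forced to be mango, giving 219 + 9 = 228.

228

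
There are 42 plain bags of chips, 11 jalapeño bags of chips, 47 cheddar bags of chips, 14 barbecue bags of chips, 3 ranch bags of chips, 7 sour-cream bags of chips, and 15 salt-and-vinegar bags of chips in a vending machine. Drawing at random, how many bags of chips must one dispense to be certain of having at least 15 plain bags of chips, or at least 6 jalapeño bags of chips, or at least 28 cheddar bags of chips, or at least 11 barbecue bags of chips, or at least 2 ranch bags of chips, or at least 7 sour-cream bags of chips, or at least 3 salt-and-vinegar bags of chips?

The worst case stops just short of every target: 14 plain, 5 jalapeño, 27 cheddar, 10 barbecue, 1 ranch, 6 sour-cream, 2 salt-and-vinegar — 14 + 5 + 27 + 10 + 1 + 6 + 2 = 65 bags of chips.
One more bag of chips must push some flavor to its target, so 65 + 1 = 66.

66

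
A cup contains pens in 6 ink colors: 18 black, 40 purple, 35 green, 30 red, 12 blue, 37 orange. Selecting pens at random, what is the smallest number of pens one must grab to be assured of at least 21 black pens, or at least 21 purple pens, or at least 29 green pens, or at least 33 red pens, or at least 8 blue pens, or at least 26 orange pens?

129

The worst case stops just short of every target: all 18 black, 20 purple, 28 green, all 30 red, 7 blue, 25 orange — 18 + 20 + 28 + 30 + 7 + 25 = 128 pens.
One more pen must push some ink color to its target, so 128 + 1 = 129.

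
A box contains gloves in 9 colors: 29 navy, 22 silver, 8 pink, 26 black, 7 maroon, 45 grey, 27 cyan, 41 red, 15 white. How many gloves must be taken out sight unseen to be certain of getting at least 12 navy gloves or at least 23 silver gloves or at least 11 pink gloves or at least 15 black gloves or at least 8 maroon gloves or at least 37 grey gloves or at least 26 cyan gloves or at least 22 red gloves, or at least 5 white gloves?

149

The worst case stops just short of every target: 11 navy, 22 silver, all 8 pink, 14 black, 7 maroon, 36 grey, 25 cyan, 21 red, 4 white — 11 + 22 + 8 + 14 + 7 + 36 + 25 + 21 + 4 = 148 gloves.
One more glove must push some color to its target, so 148 + 1 = 149.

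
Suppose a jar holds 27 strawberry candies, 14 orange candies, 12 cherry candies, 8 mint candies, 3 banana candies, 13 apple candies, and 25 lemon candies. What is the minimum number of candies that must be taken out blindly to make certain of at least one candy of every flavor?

100

The hardest flavor to obtain is banana: we could draw every other candy first — 102 − 3 = 99 candies — without a single banana one.
The next draw must be banana, so 99 + 1 = 100.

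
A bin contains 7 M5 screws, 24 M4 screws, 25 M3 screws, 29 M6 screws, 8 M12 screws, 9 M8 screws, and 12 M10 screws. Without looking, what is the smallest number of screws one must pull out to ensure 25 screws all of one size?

Treat the 7 sizes as pigeonholes.
In the worst case we take at most 24 of each size, but all 7 M5, all 8 M12, all 9 M8, and all 12 M10 (fewer than 24), giving 7 + 24 + 24 + 24 + 8 + 9 + 12 = 108.
One more screw then forces some size to 25, so 108 + 1 = 109.

109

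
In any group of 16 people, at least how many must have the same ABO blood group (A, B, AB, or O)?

There are 4 ABO blood groups, which serve as the pigeonholes.
If each of the 4 ABO blood groups held at most 3, the total would be at most 4 × 3 = 12 < 16, a contradiction.
So at least one holds ⌈16/4⌉ = 4.

4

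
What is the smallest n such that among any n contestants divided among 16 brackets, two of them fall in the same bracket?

There are 16 brackets acting as pigeonholes.
With 16 contestants we could place one in each, avoiding any repeat.
One more forces some class to hold 2, so 16 + 1 = 17.

17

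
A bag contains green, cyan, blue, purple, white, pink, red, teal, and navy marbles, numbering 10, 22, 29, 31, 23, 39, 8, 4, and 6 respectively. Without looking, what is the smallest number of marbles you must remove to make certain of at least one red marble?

The worst case draws every non-red marble first: 10 + 22 + 29 + 31 + 23 + 39 + 4 + 6 = 164.
The next draw is then forced to be red, giving 164 + 1 = 165.

165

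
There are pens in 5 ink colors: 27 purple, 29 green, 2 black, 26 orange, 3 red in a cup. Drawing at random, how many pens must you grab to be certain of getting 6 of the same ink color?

Treat the 5 ink colors as pigeonholes.
In the worst case we take at most 5 of each ink color, but all 2 black and all 3 red (fewer than 5), giving 5 + 5 + 2 + 5 + 3 = 20.
One more pen then forces some ink color to 6, so 20 + 1 = 21.

21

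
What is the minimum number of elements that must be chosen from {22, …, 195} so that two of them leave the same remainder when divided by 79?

Use the pigeonhole principle on residue classes: group the integers by remainder mod 79; there are 79 residue classes, each nonempty in this range.
Choosing one from each class (79 integers) avoids any shared remainder.
One more choice must repeat a class, so two differ by a multiple of 79. Hence 79 + 1 = 80.

80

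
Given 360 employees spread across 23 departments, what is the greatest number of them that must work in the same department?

The 360 employees fall into 23 departments.
If each of the 23 departments held at most 15, the total would be at most 23 × 15 = 345 < 360, a contradiction.
So at least one holds ⌈360/23⌉ = 16.

16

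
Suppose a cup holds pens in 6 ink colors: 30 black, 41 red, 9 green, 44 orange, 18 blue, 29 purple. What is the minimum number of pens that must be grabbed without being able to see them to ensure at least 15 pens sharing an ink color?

In the worst case we take at most 14 of each ink color, but all 9 green (fewer than 14), giving 14 + 14 + 9 + 14 + 14 + 14 = 79.
One more pen then forces some ink color to 15, so 79 + 1 = 80.

80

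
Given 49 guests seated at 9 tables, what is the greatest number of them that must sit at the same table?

6

If each of the 9 tables held at most 5, the total would be at most 9 × 5 = 45 < 49, a contradiction.
So at least one holds ⌈49/9⌉ = 6.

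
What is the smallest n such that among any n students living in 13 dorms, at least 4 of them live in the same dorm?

There are 13 dorms acting as pigeonholes.
With 13 × 3 = 39 students we could place exactly 3 in each, with no class reaching 4.
One more forces some class to hold 4, so 39 + 1 = 40.

40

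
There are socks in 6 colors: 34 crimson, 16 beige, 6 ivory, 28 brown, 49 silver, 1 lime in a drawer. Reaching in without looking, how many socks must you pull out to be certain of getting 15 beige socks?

The worst case draws every non-beige sock first: 34 + 6 + 28 + 49 + 1 = 118.
The next 15 draws are then forced to be beige, giving 118 + 15 = 133.

133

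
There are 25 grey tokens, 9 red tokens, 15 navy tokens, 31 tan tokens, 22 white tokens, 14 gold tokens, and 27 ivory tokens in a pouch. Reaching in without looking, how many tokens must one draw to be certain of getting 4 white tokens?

To avoid white tokens as long as possible, exhaust the other 6 colors first.
The worst case draws every non-white token first: 25 + 9 + 15 + 31 + 14 + 27 = 121.
The next 4 draws are then forced to be white, giving 121 + 4 = 125.

125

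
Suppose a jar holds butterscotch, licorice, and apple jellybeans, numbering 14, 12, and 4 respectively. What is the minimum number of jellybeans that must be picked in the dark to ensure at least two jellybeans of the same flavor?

The worst case takes 1 jellybean of each flavor without reaching 2 of any: 3 × 1 = 3.
The next jellybean must bring some flavor to 2, so 3 + 1 = 4.

4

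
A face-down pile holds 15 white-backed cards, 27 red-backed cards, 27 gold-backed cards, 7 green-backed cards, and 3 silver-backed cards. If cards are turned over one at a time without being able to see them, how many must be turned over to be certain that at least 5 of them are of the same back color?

20

In the worst case we take at most 4 of each back color, but all 3 silver-backed (fewer than 4), giving 4 + 4 + 4 + 4 + 3 = 19.
One more card then forces some back color to 5, so 19 + 1 = 20.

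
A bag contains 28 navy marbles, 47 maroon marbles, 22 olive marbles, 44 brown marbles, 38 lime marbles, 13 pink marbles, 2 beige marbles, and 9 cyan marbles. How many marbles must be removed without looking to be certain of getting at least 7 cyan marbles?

To avoid cyan marbles as long as possible, exhaust the other 7 colors first.
The worst case draws every non-cyan marble first: 28 + 47 + 22 + 44 + 38 + 13 + 2 = 194.
The next 7 draws are then forced to be cyan, giving 194 + 7 = 201.

201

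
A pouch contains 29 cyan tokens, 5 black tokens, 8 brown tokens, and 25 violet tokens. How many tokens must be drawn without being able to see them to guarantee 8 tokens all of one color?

Treat the 4 colors as pigeonholes.
In the worst case we take at most 7 of each color, but all 5 black (fewer than 7), giving 7 + 5 + 7 + 7 = 26.
One more token then forces some color to 8, so 26 + 1 = 27.

27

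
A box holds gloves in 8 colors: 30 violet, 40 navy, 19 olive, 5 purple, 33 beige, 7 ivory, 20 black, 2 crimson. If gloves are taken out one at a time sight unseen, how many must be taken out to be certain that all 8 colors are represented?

The hardest color to obtain is crimson: we could draw every other glove first — 156 − 2 = 154 gloves — without a single crimson one.
The next draw must be crimson, so 154 + 1 = 155.

155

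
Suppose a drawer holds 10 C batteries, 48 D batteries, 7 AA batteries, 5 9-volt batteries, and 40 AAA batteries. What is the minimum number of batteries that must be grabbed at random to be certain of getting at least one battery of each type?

106

The hardest type to obtain is 9-volt: we could draw every other battery first — 110 − 5 = 105 batteries — without a single 9-volt one.
The next draw must be 9-volt, so 105 + 1 = 106.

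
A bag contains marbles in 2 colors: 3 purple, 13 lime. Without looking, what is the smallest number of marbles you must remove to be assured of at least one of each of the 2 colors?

The hardest color to obtain is purple: we could draw every other marble first — 16 − 3 = 13 marbles — without a single purple one.
The next draw must be purple, so 13 + 1 = 14.

14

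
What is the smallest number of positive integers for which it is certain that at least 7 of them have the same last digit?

There are 10 possible last digits acting as pigeonholes.
With 10 × 6 = 60 positive integers we could place exactly 6 in each, with no class reaching 7.
One more forces some class to hold 7, so 60 + 1 = 61.

61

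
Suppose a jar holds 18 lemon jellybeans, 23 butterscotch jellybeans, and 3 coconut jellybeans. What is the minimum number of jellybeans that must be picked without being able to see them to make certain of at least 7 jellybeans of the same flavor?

In the worst case we take at most 6 of each flavor, but all 3 coconut (fewer than 6), giving 6 + 6 + 3 = 15.
One more jellybean then forces some flavor to 7, so 15 + 1 = 16.

16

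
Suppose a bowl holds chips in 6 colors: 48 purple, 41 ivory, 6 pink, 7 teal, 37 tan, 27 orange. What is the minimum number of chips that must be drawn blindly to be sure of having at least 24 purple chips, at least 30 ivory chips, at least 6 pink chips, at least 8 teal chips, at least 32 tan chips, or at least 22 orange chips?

Each of the 6 colors has its own threshold; avoid all of them simultaneously.
The worst case stops just short of every target: 23 purple, 29 ivory, 5 pink, 7 teal, 31 tan, 21 orange — 23 + 29 + 5 + 7 + 31 + 21 = 116 chips.
One more chip must push some color to its target, so 116 + 1 = 117.

117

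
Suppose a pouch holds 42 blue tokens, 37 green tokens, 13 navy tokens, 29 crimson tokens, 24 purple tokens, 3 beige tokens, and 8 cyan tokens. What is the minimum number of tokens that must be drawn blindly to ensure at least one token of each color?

The hardest color to obtain is beige: we could draw every other token first — 156 − 3 = 153 tokens — without a single beige one.
The next draw must be beige, so 153 + 1 = 154.

154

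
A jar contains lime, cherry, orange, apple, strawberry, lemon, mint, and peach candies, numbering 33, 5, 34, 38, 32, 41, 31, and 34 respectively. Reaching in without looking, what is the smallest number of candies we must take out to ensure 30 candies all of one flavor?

Treat the 8 flavors as pigeonholes.
In the worst case we take at most 29 of each flavor, but all 5 cherry (fewer than 29), giving 29 + 5 + 29 + 29 + 29 + 29 + 29 + 29 = 208.
One more candy then forces some flavor to 30, so 208 + 1 = 209.

209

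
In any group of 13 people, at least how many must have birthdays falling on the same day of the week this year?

2

There are 7 days of the week, which serve as the pigeonholes.
If each of the 7 days of the week held at most 1, the total would be at most 7 × 1 = 7 < 13, a contradiction.
So at least one holds ⌈13/7⌉ = 2.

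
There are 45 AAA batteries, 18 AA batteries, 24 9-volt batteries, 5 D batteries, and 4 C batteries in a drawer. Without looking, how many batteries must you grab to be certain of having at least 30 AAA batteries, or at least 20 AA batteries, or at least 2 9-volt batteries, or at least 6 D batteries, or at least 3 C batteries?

56

The worst case stops just short of every target: 29 AAA, all 18 AA, 1 9-volt, 5 D, 2 C — 29 + 18 + 1 + 5 + 2 = 55 batteries.
One more battery must push some type to its target, so 55 + 1 = 56.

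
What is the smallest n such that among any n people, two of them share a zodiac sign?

There are 12 zodiac signs acting as pigeonholes.
With 12 people we could place one in each, avoiding any repeat.
One more forces some class to hold 2, so 12 + 1 = 13.

13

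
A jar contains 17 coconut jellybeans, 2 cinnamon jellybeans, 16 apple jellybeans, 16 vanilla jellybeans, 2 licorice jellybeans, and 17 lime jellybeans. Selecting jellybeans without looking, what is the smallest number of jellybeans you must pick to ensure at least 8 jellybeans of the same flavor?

33

In the worst case we take at most 7 of each flavor, but all 2 cinnamon and all 2 licorice (fewer than 7), giving 7 + 2 + 7 + 7 + 2 + 7 = 32.
One more jellybean then forces some flavor to 8, so 32 + 1 = 33.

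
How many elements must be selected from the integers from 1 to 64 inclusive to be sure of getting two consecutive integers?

33

Partition {1, …, 64} into 32 pairs: {1,2}, {3,4}, …, {63,64}.
Choosing 32 integers — say the 32 even numbers 2, 4, …, 64 — takes one from each pair and avoids the property.
Choosing 33 forces two into the same pair by pigeonhole, and those are consecutive. So 33.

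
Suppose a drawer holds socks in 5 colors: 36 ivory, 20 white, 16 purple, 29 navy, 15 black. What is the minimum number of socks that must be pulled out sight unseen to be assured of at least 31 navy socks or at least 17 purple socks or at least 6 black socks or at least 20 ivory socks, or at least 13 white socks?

The worst case stops just short of every target: 19 ivory, 12 white, 16 purple, all 29 navy, 5 black — 19 + 12 + 16 + 29 + 5 = 81 socks.
One more sock must push some color to its target, so 81 + 1 = 82.

82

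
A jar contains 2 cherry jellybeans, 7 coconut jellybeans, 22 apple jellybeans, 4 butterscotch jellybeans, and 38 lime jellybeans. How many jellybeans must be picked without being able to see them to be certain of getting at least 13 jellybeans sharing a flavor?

Treat the 5 flavors as pigeonholes.
In the worst case we take at most 12 of each flavor, but all 2 cherry, all 7 coconut, and all 4 butterscotch (fewer than 12), giving 2 + 7 + 12 + 4 + 12 = 37.
One more jellybean then forces some flavor to 13, so 37 + 1 = 38.

38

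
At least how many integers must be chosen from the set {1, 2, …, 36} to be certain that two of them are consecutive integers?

Partition {1, …, 36} into 18 pairs: {1,2}, {3,4}, …, {35,36}.
Choosing 18 integers — say the 18 even numbers 2, 4, …, 36 — takes one from each pair and avoids the property.
Choosing 19 forces two into the same pair by pigeonhole, and those are consecutive. So 19.

19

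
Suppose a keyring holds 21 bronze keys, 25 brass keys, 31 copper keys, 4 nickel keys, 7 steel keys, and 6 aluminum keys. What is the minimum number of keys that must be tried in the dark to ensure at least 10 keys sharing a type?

45

Treat the 6 types as pigeonholes.
In the worst case we take at most 9 of each type, but all 4 nickel, all 7 steel, and all 6 aluminum (fewer than 9), giving 9 + 9 + 9 + 4 + 7 + 6 = 44.
One more key then forces some type to 10, so 44 + 1 = 45.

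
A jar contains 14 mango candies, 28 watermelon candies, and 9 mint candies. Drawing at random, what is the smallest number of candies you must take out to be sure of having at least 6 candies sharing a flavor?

Treat the 3 flavors as pigeonholes.
The worst case takes 5 candies of each flavor without reaching 6 of any: 3 × 5 = 15.
The next candy must bring some flavor to 6, so 15 + 1 = 16.

16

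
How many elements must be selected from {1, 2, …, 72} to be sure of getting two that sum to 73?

37

Partition {1, …, 72} into 36 pairs: {1,72}, {2,71}, …, {36,37}.
Choosing 36 integers — say the integers 1 through 36 — takes one from each pair and avoids the property.
Choosing 37 forces two into the same pair by pigeonhole, and those sum to 73. So 37.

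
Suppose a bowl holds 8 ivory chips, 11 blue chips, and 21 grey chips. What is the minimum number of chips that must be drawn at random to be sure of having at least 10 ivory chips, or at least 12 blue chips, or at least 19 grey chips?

The worst case stops just short of every target: all 8 ivory, 11 blue, 18 grey — 8 + 11 + 18 = 37 chips.
One more chip must push some color to its target, so 37 + 1 = 38.

38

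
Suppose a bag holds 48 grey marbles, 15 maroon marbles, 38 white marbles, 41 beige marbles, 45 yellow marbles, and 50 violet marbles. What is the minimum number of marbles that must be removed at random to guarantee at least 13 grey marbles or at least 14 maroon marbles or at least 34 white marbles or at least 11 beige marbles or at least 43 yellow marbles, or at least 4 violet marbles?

The worst case stops just short of every target: 12 grey, 13 maroon, 33 white, 10 beige, 42 yellow, 3 violet — 12 + 13 + 33 + 10 + 42 + 3 = 113 marbles.
One more marble must push some color to its target, so 113 + 1 = 114.

114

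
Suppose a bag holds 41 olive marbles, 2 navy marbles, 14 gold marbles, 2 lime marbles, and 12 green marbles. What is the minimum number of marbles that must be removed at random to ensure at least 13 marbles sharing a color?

In the worst case we take at most 12 of each color, but all 2 navy and all 2 lime (fewer than 12), giving 12 + 2 + 12 + 2 + 12 = 40.
One more marble then forces some color to 13, so 40 + 1 = 41.

41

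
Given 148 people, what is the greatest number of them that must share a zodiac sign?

The 148 people fall into 12 zodiac signs.
If each of the 12 zodiac signs held at most 12, the total would be at most 12 × 12 = 144 < 148, a contradiction.
So at least one holds ⌈148/12⌉ = 13.

13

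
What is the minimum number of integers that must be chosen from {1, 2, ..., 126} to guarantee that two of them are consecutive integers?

Partition {1, …, 126} into 63 pairs: {1,2}, {3,4}, …, {125,126}.
Choosing 63 integers — say the 63 even numbers 2, 4, …, 126 — takes one from each pair and avoids the property.
Choosing 64 forces two into the same pair by pigeonhole, and those are consecutive. So 64.

64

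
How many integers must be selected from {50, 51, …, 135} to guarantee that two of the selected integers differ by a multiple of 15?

Group the integers by remainder mod 15; there are 15 residue classes, each nonempty in this range.
Choosing one from each class (15 integers) avoids any shared remainder.
One more choice must repeat a class, so two differ by a multiple of 15. Hence 15 + 1 = 16.

16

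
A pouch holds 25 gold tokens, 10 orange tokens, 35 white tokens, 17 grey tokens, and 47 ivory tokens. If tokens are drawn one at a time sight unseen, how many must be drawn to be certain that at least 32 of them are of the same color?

In the worst case we take at most 31 of each color, but all 25 gold, all 10 orange, and all 17 grey (fewer than 31), giving 25 + 10 + 31 + 17 + 31 = 114.
One more token then forces some color to 32, so 114 + 1 = 115.

115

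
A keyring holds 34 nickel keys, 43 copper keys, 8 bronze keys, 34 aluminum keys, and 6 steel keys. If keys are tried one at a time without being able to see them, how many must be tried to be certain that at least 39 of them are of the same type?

In the worst case we take at most 38 of each type, but all 34 nickel, all 8 bronze, all 34 aluminum, and all 6 steel (fewer than 38), giving 34 + 38 + 8 + 34 + 6 = 120.
One more key then forces some type to 39, so 120 + 1 = 121.

121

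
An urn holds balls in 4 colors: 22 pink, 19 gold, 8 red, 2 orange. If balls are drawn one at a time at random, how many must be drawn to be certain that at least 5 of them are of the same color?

15

Treat the 4 colors as pigeonholes.
In the worst case we take at most 4 of each color, but all 2 orange (fewer than 4), giving 4 + 4 + 4 + 2 = 14.
One more ball then forces some color to 5, so 14 + 1 = 15.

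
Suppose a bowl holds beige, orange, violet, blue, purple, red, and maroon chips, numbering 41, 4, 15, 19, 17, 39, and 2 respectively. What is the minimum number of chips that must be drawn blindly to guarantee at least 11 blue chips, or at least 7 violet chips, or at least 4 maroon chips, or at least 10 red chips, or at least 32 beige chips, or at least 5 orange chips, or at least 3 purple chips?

65

The worst case stops just short of every target: 31 beige, 4 orange, 6 violet, 10 blue, 2 purple, 9 red, all 2 maroon — 31 + 4 + 6 + 10 + 2 + 9 + 2 = 64 chips.
One more chip must push some color to its target, so 64 + 1 = 65.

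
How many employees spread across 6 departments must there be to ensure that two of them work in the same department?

7

There are 6 departments acting as pigeonholes.
With 6 employees we could place one in each, avoiding any repeat.
One more forces some class to hold 2, so 6 + 1 = 7.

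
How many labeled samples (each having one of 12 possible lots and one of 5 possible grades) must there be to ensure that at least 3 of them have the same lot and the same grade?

121

There are 12 × 5 = 60 (lot, grade) combinations acting as pigeonholes.
With 60 × 2 = 120 labeled samples we could place exactly 2 in each, with no (lot, grade) pair reaching 3.
One more forces some (lot, grade) pair to hold 3, so 120 + 1 = 121.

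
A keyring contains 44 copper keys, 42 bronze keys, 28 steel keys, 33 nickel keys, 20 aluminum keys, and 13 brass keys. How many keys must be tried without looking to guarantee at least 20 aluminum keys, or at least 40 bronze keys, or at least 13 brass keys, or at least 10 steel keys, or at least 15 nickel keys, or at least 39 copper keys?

The worst case stops just short of every target: 38 copper, 39 bronze, 9 steel, 14 nickel, 19 aluminum, 12 brass — 38 + 39 + 9 + 14 + 19 + 12 = 131 keys.
One more key must push some type to its target, so 131 + 1 = 132.

132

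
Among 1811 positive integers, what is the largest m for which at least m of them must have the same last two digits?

19

There are 100 possible two-digit endings, which serve as the pigeonholes.
If each of the 100 possible two-digit endings held at most 18, the total would be at most 100 × 18 = 1800 < 1811, a contradiction.
So at least one holds ⌈1811/100⌉ = 19.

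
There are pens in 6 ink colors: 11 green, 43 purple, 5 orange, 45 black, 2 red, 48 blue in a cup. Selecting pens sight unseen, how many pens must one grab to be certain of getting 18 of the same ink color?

In the worst case we take at most 17 of each ink color, but all 11 green, all 5 orange, and all 2 red (fewer than 17), giving 11 + 17 + 5 + 17 + 2 + 17 = 69.
One more pen then forces some ink color to 18, so 69 + 1 = 70.

70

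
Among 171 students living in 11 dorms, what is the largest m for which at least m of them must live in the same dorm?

The 171 students fall into 11 dorms.
If each of the 11 dorms held at most 15, the total would be at most 11 × 15 = 165 < 171, a contradiction.
So at least one holds ⌈171/11⌉ = 16.

16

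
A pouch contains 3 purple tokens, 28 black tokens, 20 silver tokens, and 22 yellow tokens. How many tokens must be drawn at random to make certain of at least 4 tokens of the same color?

Treat the 4 colors as pigeonholes.
The worst case takes 3 tokens of each color without reaching 4 of any: 4 × 3 = 12.
The next token must bring some color to 4, so 12 + 1 = 13.

13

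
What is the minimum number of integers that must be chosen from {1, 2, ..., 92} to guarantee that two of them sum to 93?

Partition {1, …, 92} into 46 pairs: {1,92}, {2,91}, …, {46,47}.
Choosing 46 integers — say the integers 1 through 46 — takes one from each pair and avoids the property.
Choosing 47 forces two into the same pair by pigeonhole, and those sum to 93. So 47.

47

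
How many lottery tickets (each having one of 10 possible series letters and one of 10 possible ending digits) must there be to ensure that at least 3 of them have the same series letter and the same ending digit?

201

There are 10 × 10 = 100 (series letter, ending digit) combinations acting as pigeonholes.
With 100 × 2 = 200 lottery tickets we could place exactly 2 in each, with no (series letter, ending digit) pair reaching 3.
One more forces some (series letter, ending digit) pair to hold 3, so 200 + 1 = 201.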